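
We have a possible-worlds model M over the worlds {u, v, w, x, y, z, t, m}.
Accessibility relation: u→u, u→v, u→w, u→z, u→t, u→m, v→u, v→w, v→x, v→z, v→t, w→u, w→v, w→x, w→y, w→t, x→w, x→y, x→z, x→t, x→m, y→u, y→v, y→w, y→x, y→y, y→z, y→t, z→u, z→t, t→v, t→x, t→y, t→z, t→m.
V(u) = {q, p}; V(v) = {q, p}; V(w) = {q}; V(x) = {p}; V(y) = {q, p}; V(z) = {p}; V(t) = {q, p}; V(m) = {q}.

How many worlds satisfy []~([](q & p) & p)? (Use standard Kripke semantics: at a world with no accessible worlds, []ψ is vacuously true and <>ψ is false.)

3

Let φ = []~([](q & p) & p). Evaluate φ at each world:
  u (successors {u, v, w, z, t, m}): φ is false.
  v (successors {u, w, x, z, t}): φ is false.
  w (successors {u, v, x, y, t}): φ is true.
  x (successors {w, y, z, t, m}): φ is false.
  y (successors {u, v, w, x, y, z, t}): φ is false.
  z (successors {u, t}): φ is true.
  t (successors {v, x, y, z, m}): φ is false.
  m (successors ∅): φ is true.
For instance, at y:
  At y: []~([](q & p) & p) requires ~([](q & p) & p) at every successor {u, v, w, x, y, z, t}.
    ~([](q & p) & p) fails at z, so []~([](q & p) & p) is false at y.
      At z: [](q & p) & p is true, so ~([](q & p) & p) is false.
Satisfying worlds: {w, z, m}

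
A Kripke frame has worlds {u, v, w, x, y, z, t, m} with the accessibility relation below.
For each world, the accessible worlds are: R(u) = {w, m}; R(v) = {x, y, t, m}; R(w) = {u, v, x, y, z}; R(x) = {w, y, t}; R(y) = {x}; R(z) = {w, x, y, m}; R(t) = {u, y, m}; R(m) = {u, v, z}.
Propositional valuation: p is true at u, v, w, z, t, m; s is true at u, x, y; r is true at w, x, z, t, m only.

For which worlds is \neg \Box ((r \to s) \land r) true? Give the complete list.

Recall that \Box ψ holds at a world iff ψ holds at every accessible world, and \Diamond ψ holds iff ψ holds at some accessible world.
Let φ = \neg \Box ((r \to s) \land r). Evaluate φ at each world:
  u (successors {w, m}): φ is true.
  v (successors {x, y, t, m}): φ is true.
  w (successors {u, v, x, y, z}): φ is true.
  x (successors {w, y, t}): φ is true.
  y (successors {x}): φ is false.
  z (successors {w, x, y, m}): φ is true.
  t (successors {u, y, m}): φ is true.
  m (successors {u, v, z}): φ is true.
For instance, at u:
  At u: \Box ((r \to s) \land r) is false, so \neg \Box ((r \to s) \land r) is true.
    At u: \Box ((r \to s) \land r) requires (r \to s) \land r at every successor {w, m}.
      (r \to s) \land r fails at w, so \Box ((r \to s) \land r) is false at u.
Satisfying worlds: {u, v, w, x, z, t, m}

u, v, w, x, z, t, m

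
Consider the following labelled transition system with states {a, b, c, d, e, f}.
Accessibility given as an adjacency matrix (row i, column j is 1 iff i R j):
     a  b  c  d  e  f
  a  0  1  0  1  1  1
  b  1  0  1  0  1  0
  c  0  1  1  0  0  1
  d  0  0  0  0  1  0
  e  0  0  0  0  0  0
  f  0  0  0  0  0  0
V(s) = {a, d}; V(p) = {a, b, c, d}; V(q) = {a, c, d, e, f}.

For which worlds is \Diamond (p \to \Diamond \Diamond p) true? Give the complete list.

Let φ = \Diamond (p \to \Diamond \Diamond p). Evaluate φ at each world:
  a (successors {b, d, e, f}): φ is true.
  b (successors {a, c, e}): φ is true.
  c (successors {b, c, f}): φ is true.
  d (successors {e}): φ is true.
  e (successors ∅): φ is false.
  f (successors ∅): φ is false.
For instance, at b:
  At b: \Diamond (p \to \Diamond \Diamond p) requires p \to \Diamond \Diamond p at some successor in {a, c, e}.
    p \to \Diamond \Diamond p holds at a, so \Diamond (p \to \Diamond \Diamond p) is true at b.
      At a: p is true, \Diamond \Diamond p is true, so p \to \Diamond \Diamond p is true.
Satisfying worlds: {a, b, c, d}

a, b, c, d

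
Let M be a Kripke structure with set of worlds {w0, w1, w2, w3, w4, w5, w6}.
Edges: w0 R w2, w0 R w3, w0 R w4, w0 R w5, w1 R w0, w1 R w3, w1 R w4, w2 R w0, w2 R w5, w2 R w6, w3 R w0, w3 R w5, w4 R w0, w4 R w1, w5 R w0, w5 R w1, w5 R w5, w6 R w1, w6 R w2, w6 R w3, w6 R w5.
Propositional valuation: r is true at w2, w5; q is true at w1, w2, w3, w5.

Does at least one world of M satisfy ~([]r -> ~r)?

No

Let φ = ~([]r -> ~r). Evaluate φ at each world:
  w0 (successors {w2, w3, w4, w5}): φ is false.
  w1 (successors {w0, w3, w4}): φ is false.
  w2 (successors {w0, w5, w6}): φ is false.
  w3 (successors {w0, w5}): φ is false.
  w4 (successors {w0, w1}): φ is false.
  w5 (successors {w0, w1, w5}): φ is false.
  w6 (successors {w1, w2, w3, w5}): φ is false.
For instance, at w3:
  At w3: []r -> ~r is true, so ~([]r -> ~r) is false.
    At w3: []r is false, ~r is true, so []r -> ~r is true.
      At w3: []r requires r at every successor {w0, w5}.
        r fails at w0, so []r is false at w3.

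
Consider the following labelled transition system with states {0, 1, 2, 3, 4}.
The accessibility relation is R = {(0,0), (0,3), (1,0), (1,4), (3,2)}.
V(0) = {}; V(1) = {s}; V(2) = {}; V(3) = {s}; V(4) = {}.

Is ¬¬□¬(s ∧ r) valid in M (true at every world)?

Let φ = ¬¬□¬(s ∧ r). Evaluate φ at each world:
  0 (successors {0, 3}): φ is true.
  1 (successors {0, 4}): φ is true.
  2 (successors ∅): φ is true.
  3 (successors {2}): φ is true.
  4 (successors ∅): φ is true.
For instance, at 3:
  At 3: ¬□¬(s ∧ r) is false, so ¬¬□¬(s ∧ r) is true.
    At 3: □¬(s ∧ r) is true, so ¬□¬(s ∧ r) is false.
      At 3: □¬(s ∧ r) requires ¬(s ∧ r) at every successor {2}.
        At 2: ¬(s ∧ r) is true.
      So □¬(s ∧ r) is true at 3.

Yes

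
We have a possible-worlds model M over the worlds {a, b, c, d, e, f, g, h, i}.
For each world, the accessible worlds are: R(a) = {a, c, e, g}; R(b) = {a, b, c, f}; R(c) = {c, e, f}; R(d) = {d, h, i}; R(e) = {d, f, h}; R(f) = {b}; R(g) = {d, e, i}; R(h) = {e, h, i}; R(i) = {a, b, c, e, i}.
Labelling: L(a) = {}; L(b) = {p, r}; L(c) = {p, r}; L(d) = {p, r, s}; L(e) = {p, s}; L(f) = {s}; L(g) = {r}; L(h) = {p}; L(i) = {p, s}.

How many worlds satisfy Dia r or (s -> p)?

9

Let φ = Dia r or (s -> p). Evaluate φ at each world:
  a (successors {a, c, e, g}): φ is true.
  b (successors {a, b, c, f}): φ is true.
  c (successors {c, e, f}): φ is true.
  d (successors {d, h, i}): φ is true.
  e (successors {d, f, h}): φ is true.
  f (successors {b}): φ is true.
  g (successors {d, e, i}): φ is true.
  h (successors {e, h, i}): φ is true.
  i (successors {a, b, c, e, i}): φ is true.
For instance, at b:
  At b: Dia r is true, s -> p is true, so Dia r or (s -> p) is true.
    At b: Dia r requires r at some successor in {a, b, c, f}.
      r holds at b, so Dia r is true at b.
Satisfying worlds: {a, b, c, d, e, f, g, h, i}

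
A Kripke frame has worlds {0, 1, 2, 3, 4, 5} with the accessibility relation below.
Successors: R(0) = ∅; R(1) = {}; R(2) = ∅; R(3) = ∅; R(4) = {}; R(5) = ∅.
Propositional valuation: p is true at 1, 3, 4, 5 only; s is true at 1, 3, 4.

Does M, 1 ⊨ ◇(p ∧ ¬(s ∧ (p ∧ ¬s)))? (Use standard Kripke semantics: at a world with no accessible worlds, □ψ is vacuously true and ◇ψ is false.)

At 1: no accessible worlds, so ◇(p ∧ ¬(s ∧ (p ∧ ¬s))) is false.

No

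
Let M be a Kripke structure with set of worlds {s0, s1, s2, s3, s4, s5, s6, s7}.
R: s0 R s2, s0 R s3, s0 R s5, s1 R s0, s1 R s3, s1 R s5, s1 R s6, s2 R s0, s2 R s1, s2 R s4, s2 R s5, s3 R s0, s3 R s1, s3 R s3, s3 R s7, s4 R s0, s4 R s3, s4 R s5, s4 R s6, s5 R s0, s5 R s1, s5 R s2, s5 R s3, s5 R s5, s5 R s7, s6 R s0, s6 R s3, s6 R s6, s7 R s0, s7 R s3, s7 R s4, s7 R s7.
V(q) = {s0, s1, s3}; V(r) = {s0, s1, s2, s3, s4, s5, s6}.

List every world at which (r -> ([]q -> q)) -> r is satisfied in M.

s0, s1, s2, s3, s4, s5, s6

Let φ = (r -> ([]q -> q)) -> r. Evaluate φ at each world:
  s0 (successors {s2, s3, s5}): φ is true.
  s1 (successors {s0, s3, s5, s6}): φ is true.
  s2 (successors {s0, s1, s4, s5}): φ is true.
  s3 (successors {s0, s1, s3, s7}): φ is true.
  s4 (successors {s0, s3, s5, s6}): φ is true.
  s5 (successors {s0, s1, s2, s3, s5, s7}): φ is true.
  s6 (successors {s0, s3, s6}): φ is true.
  s7 (successors {s0, s3, s4, s7}): φ is false.
For instance, at s6:
  At s6: r -> ([]q -> q) is true, r is true, so (r -> ([]q -> q)) -> r is true.
    At s6: r is true, []q -> q is true, so r -> ([]q -> q) is true.
      At s6: []q is false, q is false, so []q -> q is true.
Satisfying worlds: {s0, s1, s2, s3, s4, s5, s6}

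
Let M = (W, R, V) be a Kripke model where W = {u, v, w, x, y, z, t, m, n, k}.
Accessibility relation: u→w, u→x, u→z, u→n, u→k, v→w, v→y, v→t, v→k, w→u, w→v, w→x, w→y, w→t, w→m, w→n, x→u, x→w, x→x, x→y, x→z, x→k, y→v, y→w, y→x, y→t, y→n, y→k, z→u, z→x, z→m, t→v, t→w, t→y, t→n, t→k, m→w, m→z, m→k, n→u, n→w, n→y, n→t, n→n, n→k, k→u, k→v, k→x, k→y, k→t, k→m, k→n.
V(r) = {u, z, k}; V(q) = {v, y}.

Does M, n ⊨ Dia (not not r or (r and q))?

Yes

At n: Dia (not not r or (r and q)) requires not not r or (r and q) at some successor in {u, w, y, t, n, k}.
  not not r or (r and q) holds at u, so Dia (not not r or (r and q)) is true at n.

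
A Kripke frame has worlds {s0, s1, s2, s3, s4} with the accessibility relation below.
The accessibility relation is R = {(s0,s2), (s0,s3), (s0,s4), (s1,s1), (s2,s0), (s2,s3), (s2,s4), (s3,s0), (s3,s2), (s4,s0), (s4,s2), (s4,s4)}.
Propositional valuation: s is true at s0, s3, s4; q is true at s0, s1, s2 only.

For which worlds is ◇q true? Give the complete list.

Let φ = ◇q. Evaluate φ at each world:
  s0 (successors {s2, s3, s4}): φ is true.
  s1 (successors {s1}): φ is true.
  s2 (successors {s0, s3, s4}): φ is true.
  s3 (successors {s0, s2}): φ is true.
  s4 (successors {s0, s2, s4}): φ is true.
For instance, at s1:
  At s1: ◇q requires q at some successor in {s1}.
    q holds at s1, so ◇q is true at s1.
Satisfying worlds: {s0, s1, s2, s3, s4}

s0, s1, s2, s3, s4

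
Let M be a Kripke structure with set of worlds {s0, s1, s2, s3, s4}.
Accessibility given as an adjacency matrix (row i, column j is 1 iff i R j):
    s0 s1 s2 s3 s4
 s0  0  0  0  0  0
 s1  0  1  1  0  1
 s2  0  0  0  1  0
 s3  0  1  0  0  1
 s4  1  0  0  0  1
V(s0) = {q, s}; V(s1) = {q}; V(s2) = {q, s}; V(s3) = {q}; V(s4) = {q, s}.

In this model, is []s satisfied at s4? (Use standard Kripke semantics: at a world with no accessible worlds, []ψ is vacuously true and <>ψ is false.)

Recall that []ψ holds at a world iff ψ holds at every accessible world, and <>ψ holds iff ψ holds at some accessible world.
At s4: []s requires s at every successor {s0, s4}.
  At s0: s is true.
  At s4: s is true.
So []s is true at s4.

Yes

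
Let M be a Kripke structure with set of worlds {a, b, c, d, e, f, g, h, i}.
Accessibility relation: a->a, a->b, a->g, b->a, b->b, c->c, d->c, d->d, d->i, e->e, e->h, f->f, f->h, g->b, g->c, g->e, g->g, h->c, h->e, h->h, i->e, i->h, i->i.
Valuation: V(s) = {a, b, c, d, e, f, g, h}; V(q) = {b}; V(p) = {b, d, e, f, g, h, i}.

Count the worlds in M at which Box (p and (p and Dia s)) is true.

Let φ = Box (p and (p and Dia s)). Evaluate φ at each world:
  a (successors {a, b, g}): φ is false.
  b (successors {a, b}): φ is false.
  c (successors {c}): φ is false.
  d (successors {c, d, i}): φ is false.
  e (successors {e, h}): φ is true.
  f (successors {f, h}): φ is true.
  g (successors {b, c, e, g}): φ is false.
  h (successors {c, e, h}): φ is false.
  i (successors {e, h, i}): φ is true.
For instance, at b:
  At b: Box (p and (p and Dia s)) requires p and (p and Dia s) at every successor {a, b}.
    p and (p and Dia s) fails at a, so Box (p and (p and Dia s)) is false at b.
      At a: p is false, p and Dia s is false, so p and (p and Dia s) is false.
Satisfying worlds: {e, f, i}

3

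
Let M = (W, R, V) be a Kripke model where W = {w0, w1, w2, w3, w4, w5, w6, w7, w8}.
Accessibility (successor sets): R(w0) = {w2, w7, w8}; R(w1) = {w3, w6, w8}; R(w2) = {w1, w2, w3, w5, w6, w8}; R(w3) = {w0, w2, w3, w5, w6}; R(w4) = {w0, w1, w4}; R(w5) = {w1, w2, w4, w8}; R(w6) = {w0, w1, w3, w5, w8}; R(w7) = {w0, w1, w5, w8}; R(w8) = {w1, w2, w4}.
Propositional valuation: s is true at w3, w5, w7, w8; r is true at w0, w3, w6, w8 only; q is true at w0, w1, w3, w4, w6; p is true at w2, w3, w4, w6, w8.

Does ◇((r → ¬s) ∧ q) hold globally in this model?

No

Let φ = ◇((r → ¬s) ∧ q). Evaluate φ at each world:
  w0 (successors {w2, w7, w8}): φ is false.
  w1 (successors {w3, w6, w8}): φ is true.
  w2 (successors {w1, w2, w3, w5, w6, w8}): φ is true.
  w3 (successors {w0, w2, w3, w5, w6}): φ is true.
  w4 (successors {w0, w1, w4}): φ is true.
  w5 (successors {w1, w2, w4, w8}): φ is true.
  w6 (successors {w0, w1, w3, w5, w8}): φ is true.
  w7 (successors {w0, w1, w5, w8}): φ is true.
  w8 (successors {w1, w2, w4}): φ is true.
Detail at w0 (counterexample):
  At w0: ◇((r → ¬s) ∧ q) requires (r → ¬s) ∧ q at some successor in {w2, w7, w8}.
    At w2: (r → ¬s) ∧ q is false.
    At w7: (r → ¬s) ∧ q is false.
    At w8: (r → ¬s) ∧ q is false.
  So ◇((r → ¬s) ∧ q) is false at w0.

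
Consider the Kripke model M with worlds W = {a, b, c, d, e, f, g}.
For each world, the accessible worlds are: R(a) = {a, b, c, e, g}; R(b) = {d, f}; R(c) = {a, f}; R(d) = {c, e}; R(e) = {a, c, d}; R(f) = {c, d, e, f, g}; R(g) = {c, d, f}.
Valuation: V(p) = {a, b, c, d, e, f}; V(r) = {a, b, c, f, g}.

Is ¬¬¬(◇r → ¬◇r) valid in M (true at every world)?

Yes

Let φ = ¬¬¬(◇r → ¬◇r). Evaluate φ at each world:
  a (successors {a, b, c, e, g}): φ is true.
  b (successors {d, f}): φ is true.
  c (successors {a, f}): φ is true.
  d (successors {c, e}): φ is true.
  e (successors {a, c, d}): φ is true.
  f (successors {c, d, e, f, g}): φ is true.
  g (successors {c, d, f}): φ is true.
For instance, at g:
  At g: ¬¬(◇r → ¬◇r) is false, so ¬¬¬(◇r → ¬◇r) is true.
    At g: ¬(◇r → ¬◇r) is true, so ¬¬(◇r → ¬◇r) is false.
      At g: ◇r → ¬◇r is false, so ¬(◇r → ¬◇r) is true.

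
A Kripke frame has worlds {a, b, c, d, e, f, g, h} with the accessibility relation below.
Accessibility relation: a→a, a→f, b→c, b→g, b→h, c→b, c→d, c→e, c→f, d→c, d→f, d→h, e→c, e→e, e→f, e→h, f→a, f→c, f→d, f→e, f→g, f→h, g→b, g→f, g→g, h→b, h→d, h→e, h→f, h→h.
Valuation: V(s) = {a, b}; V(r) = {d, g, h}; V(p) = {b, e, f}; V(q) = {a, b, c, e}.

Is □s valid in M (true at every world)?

Let φ = □s. Evaluate φ at each world:
  a (successors {a, f}): φ is false.
  b (successors {c, g, h}): φ is false.
  c (successors {b, d, e, f}): φ is false.
  d (successors {c, f, h}): φ is false.
  e (successors {c, e, f, h}): φ is false.
  f (successors {a, c, d, e, g, h}): φ is false.
  g (successors {b, f, g}): φ is false.
  h (successors {b, d, e, f, h}): φ is false.
Detail at a (counterexample):
  At a: □s requires s at every successor {a, f}.
    s fails at f, so □s is false at a.

No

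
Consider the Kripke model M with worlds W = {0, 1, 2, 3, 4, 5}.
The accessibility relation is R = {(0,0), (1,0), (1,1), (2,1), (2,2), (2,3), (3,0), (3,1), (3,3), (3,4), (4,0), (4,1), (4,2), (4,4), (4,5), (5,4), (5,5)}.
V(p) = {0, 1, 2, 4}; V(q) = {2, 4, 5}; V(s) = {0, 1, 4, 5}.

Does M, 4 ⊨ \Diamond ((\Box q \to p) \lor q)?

Yes

At 4: \Diamond ((\Box q \to p) \lor q) requires (\Box q \to p) \lor q at some successor in {0, 1, 2, 4, 5}.
  (\Box q \to p) \lor q holds at 0, so \Diamond ((\Box q \to p) \lor q) is true at 4.
    At 0: \Box q \to p is true, q is false, so (\Box q \to p) \lor q is true.
      At 0: \Box q is false, p is true, so \Box q \to p is true.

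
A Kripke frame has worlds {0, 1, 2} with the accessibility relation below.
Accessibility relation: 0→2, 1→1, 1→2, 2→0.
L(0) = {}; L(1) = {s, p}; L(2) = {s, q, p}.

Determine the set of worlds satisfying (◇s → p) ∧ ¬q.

Recall that ◇ψ holds at a world iff ψ holds at some accessible world.
Let φ = (◇s → p) ∧ ¬q. Evaluate φ at each world:
  0 (successors {2}): φ is false.
  1 (successors {1, 2}): φ is true.
  2 (successors {0}): φ is false.
For instance, at 0:
  At 0: ◇s → p is false, ¬q is true, so (◇s → p) ∧ ¬q is false.
    At 0: ◇s is true, p is false, so ◇s → p is false.
      At 0: ◇s requires s at some successor in {2}.
        s holds at 2, so ◇s is true at 0.
Satisfying worlds: {1}

1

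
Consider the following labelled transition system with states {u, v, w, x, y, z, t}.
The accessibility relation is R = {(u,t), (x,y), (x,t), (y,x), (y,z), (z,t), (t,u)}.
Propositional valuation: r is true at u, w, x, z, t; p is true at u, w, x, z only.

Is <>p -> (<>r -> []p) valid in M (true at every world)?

Recall that []ψ holds at a world iff ψ holds at every accessible world, and <>ψ holds iff ψ holds at some accessible world.
Let φ = <>p -> (<>r -> []p). Evaluate φ at each world:
  u (successors {t}): φ is true.
  v (successors ∅): φ is true.
  w (successors ∅): φ is true.
  x (successors {y, t}): φ is true.
  y (successors {x, z}): φ is true.
  z (successors {t}): φ is true.
  t (successors {u}): φ is true.
For instance, at u:
  At u: <>p is false, <>r -> []p is false, so <>p -> (<>r -> []p) is true.
    At u: <>p requires p at some successor in {t}.
      At t: p is false.
    So <>p is false at u.
    At u: <>r is true, []p is false, so <>r -> []p is false.
      At u: <>r requires r at some successor in {t}.
        r holds at t, so <>r is true at u.
      At u: []p requires p at every successor {t}.
        p fails at t, so []p is false at u.

Yes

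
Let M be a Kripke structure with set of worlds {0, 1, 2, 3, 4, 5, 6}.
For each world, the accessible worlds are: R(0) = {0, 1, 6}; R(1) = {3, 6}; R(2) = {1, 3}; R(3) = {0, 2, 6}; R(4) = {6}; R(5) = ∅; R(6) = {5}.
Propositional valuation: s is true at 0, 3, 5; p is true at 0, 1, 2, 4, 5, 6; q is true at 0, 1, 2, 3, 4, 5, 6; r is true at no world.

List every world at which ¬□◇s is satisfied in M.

6

Let φ = ¬□◇s. Evaluate φ at each world:
  0 (successors {0, 1, 6}): φ is false.
  1 (successors {3, 6}): φ is false.
  2 (successors {1, 3}): φ is false.
  3 (successors {0, 2, 6}): φ is false.
  4 (successors {6}): φ is false.
  5 (successors ∅): φ is false.
  6 (successors {5}): φ is true.
For instance, at 1:
  At 1: □◇s is true, so ¬□◇s is false.
    At 1: □◇s requires ◇s at every successor {3, 6}.
      At 3: ◇s is true.
      At 6: ◇s is true.
    So □◇s is true at 1.
Satisfying worlds: {6}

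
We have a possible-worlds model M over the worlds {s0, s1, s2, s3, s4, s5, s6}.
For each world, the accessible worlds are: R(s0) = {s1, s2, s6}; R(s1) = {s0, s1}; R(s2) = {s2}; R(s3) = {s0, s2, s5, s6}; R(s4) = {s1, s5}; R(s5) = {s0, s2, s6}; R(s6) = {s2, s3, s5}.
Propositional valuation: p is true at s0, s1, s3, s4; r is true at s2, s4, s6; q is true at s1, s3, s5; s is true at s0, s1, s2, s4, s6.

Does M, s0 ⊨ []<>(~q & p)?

Recall that []ψ holds at a world iff ψ holds at every accessible world, and <>ψ holds iff ψ holds at some accessible world.
At s0: []<>(~q & p) requires <>(~q & p) at every successor {s1, s2, s6}.
  <>(~q & p) fails at s2, so []<>(~q & p) is false at s0.
    At s2: <>(~q & p) requires ~q & p at some successor in {s2}.
      At s2: ~q & p is false.
    So <>(~q & p) is false at s2.

No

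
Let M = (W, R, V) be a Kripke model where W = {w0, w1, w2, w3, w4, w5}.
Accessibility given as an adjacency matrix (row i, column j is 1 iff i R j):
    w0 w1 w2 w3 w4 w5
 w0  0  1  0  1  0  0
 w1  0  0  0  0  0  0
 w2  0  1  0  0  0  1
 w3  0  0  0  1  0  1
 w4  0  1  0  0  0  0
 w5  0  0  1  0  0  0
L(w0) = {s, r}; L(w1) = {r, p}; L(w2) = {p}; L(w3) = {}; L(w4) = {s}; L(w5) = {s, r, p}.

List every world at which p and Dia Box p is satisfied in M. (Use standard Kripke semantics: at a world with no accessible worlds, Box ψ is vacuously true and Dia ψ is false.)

Let φ = p and Dia Box p. Evaluate φ at each world:
  w0 (successors {w1, w3}): φ is false.
  w1 (successors ∅): φ is false.
  w2 (successors {w1, w5}): φ is true.
  w3 (successors {w3, w5}): φ is false.
  w4 (successors {w1}): φ is false.
  w5 (successors {w2}): φ is true.
For instance, at w5:
  At w5: p is true, Dia Box p is true, so p and Dia Box p is true.
    At w5: Dia Box p requires Box p at some successor in {w2}.
      Box p holds at w2, so Dia Box p is true at w5.
Satisfying worlds: {w2, w5}

w2, w5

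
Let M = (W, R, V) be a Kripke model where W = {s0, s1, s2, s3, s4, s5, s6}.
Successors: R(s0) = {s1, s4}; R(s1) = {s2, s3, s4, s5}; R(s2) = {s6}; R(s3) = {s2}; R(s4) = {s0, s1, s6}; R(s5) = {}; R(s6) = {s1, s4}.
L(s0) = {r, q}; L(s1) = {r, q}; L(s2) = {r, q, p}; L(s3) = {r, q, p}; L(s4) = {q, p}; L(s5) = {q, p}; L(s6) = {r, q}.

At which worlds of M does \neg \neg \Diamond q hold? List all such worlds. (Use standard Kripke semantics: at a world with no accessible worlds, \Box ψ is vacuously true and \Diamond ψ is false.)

Recall that \Diamond ψ holds at a world iff ψ holds at some accessible world.
Let φ = \neg \neg \Diamond q. Evaluate φ at each world:
  s0 (successors {s1, s4}): φ is true.
  s1 (successors {s2, s3, s4, s5}): φ is true.
  s2 (successors {s6}): φ is true.
  s3 (successors {s2}): φ is true.
  s4 (successors {s0, s1, s6}): φ is true.
  s5 (successors ∅): φ is false.
  s6 (successors {s1, s4}): φ is true.
For instance, at s1:
  At s1: \neg \Diamond q is false, so \neg \neg \Diamond q is true.
    At s1: \Diamond q is true, so \neg \Diamond q is false.
      At s1: \Diamond q requires q at some successor in {s2, s3, s4, s5}.
        q holds at s2, so \Diamond q is true at s1.
Satisfying worlds: {s0, s1, s2, s3, s4, s6}

s0, s1, s2, s3, s4, s6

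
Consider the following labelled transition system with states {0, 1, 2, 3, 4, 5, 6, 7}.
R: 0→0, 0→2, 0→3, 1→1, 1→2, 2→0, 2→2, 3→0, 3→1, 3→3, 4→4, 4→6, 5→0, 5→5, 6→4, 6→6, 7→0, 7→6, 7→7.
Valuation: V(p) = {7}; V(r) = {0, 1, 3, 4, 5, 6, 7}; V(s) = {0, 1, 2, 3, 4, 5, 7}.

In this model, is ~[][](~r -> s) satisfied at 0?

Recall that []ψ holds at a world iff ψ holds at every accessible world, and <>ψ holds iff ψ holds at some accessible world.
At 0: [][](~r -> s) is true, so ~[][](~r -> s) is false.
  At 0: [][](~r -> s) requires [](~r -> s) at every successor {0, 2, 3}.
      At 0: [](~r -> s) requires ~r -> s at every successor {0, 2, 3}.
        At 0: ~r -> s is true.
        At 2: ~r -> s is true.
        At 3: ~r -> s is true.
      So [](~r -> s) is true at 0.
      At 2: [](~r -> s) requires ~r -> s at every successor {0, 2}.
        At 0: ~r -> s is true.
        At 2: ~r -> s is true.
      So [](~r -> s) is true at 2.
      At 3: [](~r -> s) requires ~r -> s at every successor {0, 1, 3}.
        At 0: ~r -> s is true.
        At 1: ~r -> s is true.
        At 3: ~r -> s is true.
      So [](~r -> s) is true at 3.
  So [][](~r -> s) is true at 0.

No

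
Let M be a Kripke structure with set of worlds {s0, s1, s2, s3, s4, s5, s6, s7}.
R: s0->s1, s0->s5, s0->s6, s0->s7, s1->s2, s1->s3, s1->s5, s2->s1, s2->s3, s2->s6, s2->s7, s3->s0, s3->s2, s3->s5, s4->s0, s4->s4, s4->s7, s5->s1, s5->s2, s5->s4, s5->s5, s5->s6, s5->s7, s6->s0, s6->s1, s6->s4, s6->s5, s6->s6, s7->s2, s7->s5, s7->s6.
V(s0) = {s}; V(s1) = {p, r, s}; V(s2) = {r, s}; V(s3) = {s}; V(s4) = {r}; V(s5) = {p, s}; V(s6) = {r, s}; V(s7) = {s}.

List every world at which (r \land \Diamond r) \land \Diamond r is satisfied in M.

s1, s2, s4, s6

Let φ = (r \land \Diamond r) \land \Diamond r. Evaluate φ at each world:
  s0 (successors {s1, s5, s6, s7}): φ is false.
  s1 (successors {s2, s3, s5}): φ is true.
  s2 (successors {s1, s3, s6, s7}): φ is true.
  s3 (successors {s0, s2, s5}): φ is false.
  s4 (successors {s0, s4, s7}): φ is true.
  s5 (successors {s1, s2, s4, s5, s6, s7}): φ is false.
  s6 (successors {s0, s1, s4, s5, s6}): φ is true.
  s7 (successors {s2, s5, s6}): φ is false.
For instance, at s0:
  At s0: r \land \Diamond r is false, \Diamond r is true, so (r \land \Diamond r) \land \Diamond r is false.
    At s0: r is false, \Diamond r is true, so r \land \Diamond r is false.
      At s0: \Diamond r requires r at some successor in {s1, s5, s6, s7}.
        r holds at s1, so \Diamond r is true at s0.
    At s0: \Diamond r requires r at some successor in {s1, s5, s6, s7}.
      r holds at s1, so \Diamond r is true at s0.
Satisfying worlds: {s1, s2, s4, s6}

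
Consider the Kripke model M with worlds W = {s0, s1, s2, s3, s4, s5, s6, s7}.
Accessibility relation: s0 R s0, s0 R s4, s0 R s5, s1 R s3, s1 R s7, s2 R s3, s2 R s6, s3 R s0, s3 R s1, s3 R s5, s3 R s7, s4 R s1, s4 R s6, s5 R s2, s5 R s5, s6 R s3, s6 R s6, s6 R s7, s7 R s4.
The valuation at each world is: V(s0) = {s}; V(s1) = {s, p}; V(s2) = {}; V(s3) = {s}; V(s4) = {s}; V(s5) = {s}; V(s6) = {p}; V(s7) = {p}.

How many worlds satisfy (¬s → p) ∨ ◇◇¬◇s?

7

Let φ = (¬s → p) ∨ ◇◇¬◇s. Evaluate φ at each world:
  s0 (successors {s0, s4, s5}): φ is true.
  s1 (successors {s3, s7}): φ is true.
  s2 (successors {s3, s6}): φ is false.
  s3 (successors {s0, s1, s5, s7}): φ is true.
  s4 (successors {s1, s6}): φ is true.
  s5 (successors {s2, s5}): φ is true.
  s6 (successors {s3, s6, s7}): φ is true.
  s7 (successors {s4}): φ is true.
For instance, at s5:
  At s5: ¬s → p is true, ◇◇¬◇s is false, so (¬s → p) ∨ ◇◇¬◇s is true.
    At s5: ◇◇¬◇s requires ◇¬◇s at some successor in {s2, s5}.
      At s2: ◇¬◇s is false.
      At s5: ◇¬◇s is false.
    So ◇◇¬◇s is false at s5.
Satisfying worlds: {s0, s1, s3, s4, s5, s6, s7}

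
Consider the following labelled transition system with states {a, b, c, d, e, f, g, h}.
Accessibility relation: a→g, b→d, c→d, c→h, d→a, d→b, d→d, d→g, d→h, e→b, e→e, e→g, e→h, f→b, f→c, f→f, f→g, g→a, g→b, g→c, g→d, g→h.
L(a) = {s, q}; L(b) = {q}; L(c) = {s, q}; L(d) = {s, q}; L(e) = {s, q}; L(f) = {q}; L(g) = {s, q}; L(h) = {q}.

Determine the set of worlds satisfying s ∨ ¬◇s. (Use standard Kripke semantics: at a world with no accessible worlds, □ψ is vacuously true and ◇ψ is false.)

a, c, d, e, g, h

Let φ = s ∨ ¬◇s. Evaluate φ at each world:
  a (successors {g}): φ is true.
  b (successors {d}): φ is false.
  c (successors {d, h}): φ is true.
  d (successors {a, b, d, g, h}): φ is true.
  e (successors {b, e, g, h}): φ is true.
  f (successors {b, c, f, g}): φ is false.
  g (successors {a, b, c, d, h}): φ is true.
  h (successors ∅): φ is true.
For instance, at b:
  At b: s is false, ¬◇s is false, so s ∨ ¬◇s is false.
    At b: ◇s is true, so ¬◇s is false.
      At b: ◇s requires s at some successor in {d}.
        s holds at d, so ◇s is true at b.
Satisfying worlds: {a, c, d, e, g, h}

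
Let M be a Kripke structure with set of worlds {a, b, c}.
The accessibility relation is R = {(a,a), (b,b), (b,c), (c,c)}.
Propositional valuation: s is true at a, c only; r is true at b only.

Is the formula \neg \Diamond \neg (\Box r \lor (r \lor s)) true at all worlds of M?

Let φ = \neg \Diamond \neg (\Box r \lor (r \lor s)). Evaluate φ at each world:
  a (successors {a}): φ is true.
  b (successors {b, c}): φ is true.
  c (successors {c}): φ is true.
For instance, at a:
  At a: \Diamond \neg (\Box r \lor (r \lor s)) is false, so \neg \Diamond \neg (\Box r \lor (r \lor s)) is true.
    At a: \Diamond \neg (\Box r \lor (r \lor s)) requires \neg (\Box r \lor (r \lor s)) at some successor in {a}.
      At a: \neg (\Box r \lor (r \lor s)) is false.
    So \Diamond \neg (\Box r \lor (r \lor s)) is false at a.

Yes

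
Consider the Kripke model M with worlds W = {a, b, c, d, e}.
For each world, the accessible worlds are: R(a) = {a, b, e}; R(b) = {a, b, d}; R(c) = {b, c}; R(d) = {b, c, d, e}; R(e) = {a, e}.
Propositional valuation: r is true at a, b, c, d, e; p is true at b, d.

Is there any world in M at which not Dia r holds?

Let φ = not Dia r. Evaluate φ at each world:
  a (successors {a, b, e}): φ is false.
  b (successors {a, b, d}): φ is false.
  c (successors {b, c}): φ is false.
  d (successors {b, c, d, e}): φ is false.
  e (successors {a, e}): φ is false.
For instance, at e:
  At e: Dia r is true, so not Dia r is false.
    At e: Dia r requires r at some successor in {a, e}.
      r holds at a, so Dia r is true at e.

No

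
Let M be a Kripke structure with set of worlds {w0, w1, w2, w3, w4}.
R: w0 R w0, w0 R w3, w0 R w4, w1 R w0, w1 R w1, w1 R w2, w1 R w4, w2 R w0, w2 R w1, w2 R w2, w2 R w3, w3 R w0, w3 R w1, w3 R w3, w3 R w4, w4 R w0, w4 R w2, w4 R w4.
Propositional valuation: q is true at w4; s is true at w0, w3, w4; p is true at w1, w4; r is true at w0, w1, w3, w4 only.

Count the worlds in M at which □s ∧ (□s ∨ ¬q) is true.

Recall that □ψ holds at a world iff ψ holds at every accessible world, and ◇ψ holds iff ψ holds at some accessible world.
Let φ = □s ∧ (□s ∨ ¬q). Evaluate φ at each world:
  w0 (successors {w0, w3, w4}): φ is true.
  w1 (successors {w0, w1, w2, w4}): φ is false.
  w2 (successors {w0, w1, w2, w3}): φ is false.
  w3 (successors {w0, w1, w3, w4}): φ is false.
  w4 (successors {w0, w2, w4}): φ is false.
For instance, at w4:
  At w4: □s is false, □s ∨ ¬q is false, so □s ∧ (□s ∨ ¬q) is false.
    At w4: □s requires s at every successor {w0, w2, w4}.
      s fails at w2, so □s is false at w4.
    At w4: □s is false, ¬q is false, so □s ∨ ¬q is false.
      At w4: □s requires s at every successor {w0, w2, w4}.
        s fails at w2, so □s is false at w4.
Satisfying worlds: {w0}

1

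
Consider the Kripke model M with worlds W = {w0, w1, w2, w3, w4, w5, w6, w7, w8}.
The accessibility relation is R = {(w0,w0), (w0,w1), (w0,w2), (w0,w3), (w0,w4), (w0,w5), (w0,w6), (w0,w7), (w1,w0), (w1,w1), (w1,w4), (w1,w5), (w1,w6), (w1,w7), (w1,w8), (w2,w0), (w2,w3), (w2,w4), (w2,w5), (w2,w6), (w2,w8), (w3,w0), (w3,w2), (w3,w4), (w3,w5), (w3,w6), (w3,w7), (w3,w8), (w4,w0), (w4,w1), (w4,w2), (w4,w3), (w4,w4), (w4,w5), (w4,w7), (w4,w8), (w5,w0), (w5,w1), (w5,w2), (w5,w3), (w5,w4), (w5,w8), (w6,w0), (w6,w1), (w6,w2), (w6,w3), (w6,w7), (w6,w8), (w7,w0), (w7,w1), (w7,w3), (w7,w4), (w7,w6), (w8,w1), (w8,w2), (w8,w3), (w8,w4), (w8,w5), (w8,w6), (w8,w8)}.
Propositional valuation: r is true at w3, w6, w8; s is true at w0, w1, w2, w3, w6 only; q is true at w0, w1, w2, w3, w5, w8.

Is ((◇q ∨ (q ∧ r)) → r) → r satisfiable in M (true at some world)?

Yes

Recall that ◇ψ holds at a world iff ψ holds at some accessible world.
Let φ = ((◇q ∨ (q ∧ r)) → r) → r. Evaluate φ at each world:
  w0 (successors {w0, w1, w2, w3, w4, w5, w6, w7}): φ is true.
  w1 (successors {w0, w1, w4, w5, w6, w7, w8}): φ is true.
  w2 (successors {w0, w3, w4, w5, w6, w8}): φ is true.
  w3 (successors {w0, w2, w4, w5, w6, w7, w8}): φ is true.
  w4 (successors {w0, w1, w2, w3, w4, w5, w7, w8}): φ is true.
  w5 (successors {w0, w1, w2, w3, w4, w8}): φ is true.
  w6 (successors {w0, w1, w2, w3, w7, w8}): φ is true.
  w7 (successors {w0, w1, w3, w4, w6}): φ is true.
  w8 (successors {w1, w2, w3, w4, w5, w6, w8}): φ is true.
Detail at w0 (witness):
  At w0: (◇q ∨ (q ∧ r)) → r is false, r is false, so ((◇q ∨ (q ∧ r)) → r) → r is true.
    At w0: ◇q ∨ (q ∧ r) is true, r is false, so (◇q ∨ (q ∧ r)) → r is false.
      At w0: ◇q is true, q ∧ r is false, so ◇q ∨ (q ∧ r) is true.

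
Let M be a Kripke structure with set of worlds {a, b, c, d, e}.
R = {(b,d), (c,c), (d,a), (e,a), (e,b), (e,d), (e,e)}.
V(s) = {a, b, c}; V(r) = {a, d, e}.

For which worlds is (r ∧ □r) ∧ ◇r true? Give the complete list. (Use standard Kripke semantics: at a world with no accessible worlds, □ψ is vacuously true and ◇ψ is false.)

d

Let φ = (r ∧ □r) ∧ ◇r. Evaluate φ at each world:
  a (successors ∅): φ is false.
  b (successors {d}): φ is false.
  c (successors {c}): φ is false.
  d (successors {a}): φ is true.
  e (successors {a, b, d, e}): φ is false.
For instance, at c:
  At c: r ∧ □r is false, ◇r is false, so (r ∧ □r) ∧ ◇r is false.
    At c: r is false, □r is false, so r ∧ □r is false.
      At c: □r requires r at every successor {c}.
        r fails at c, so □r is false at c.
    At c: ◇r requires r at some successor in {c}.
      At c: r is false.
    So ◇r is false at c.
Satisfying worlds: {d}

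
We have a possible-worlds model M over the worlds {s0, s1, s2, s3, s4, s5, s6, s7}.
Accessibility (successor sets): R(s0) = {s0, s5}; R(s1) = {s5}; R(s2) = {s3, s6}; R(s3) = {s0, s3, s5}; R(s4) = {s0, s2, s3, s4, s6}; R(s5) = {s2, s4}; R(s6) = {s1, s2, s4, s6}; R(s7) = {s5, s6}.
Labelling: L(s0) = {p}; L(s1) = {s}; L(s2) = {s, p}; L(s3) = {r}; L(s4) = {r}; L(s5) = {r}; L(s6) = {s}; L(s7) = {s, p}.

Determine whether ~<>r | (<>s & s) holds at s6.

Yes

Recall that <>ψ holds at a world iff ψ holds at some accessible world.
At s6: ~<>r is false, <>s & s is true, so ~<>r | (<>s & s) is true.
  At s6: <>r is true, so ~<>r is false.
    At s6: <>r requires r at some successor in {s1, s2, s4, s6}.
      r holds at s4, so <>r is true at s6.
  At s6: <>s is true, s is true, so <>s & s is true.
    At s6: <>s requires s at some successor in {s1, s2, s4, s6}.
      s holds at s1, so <>s is true at s6.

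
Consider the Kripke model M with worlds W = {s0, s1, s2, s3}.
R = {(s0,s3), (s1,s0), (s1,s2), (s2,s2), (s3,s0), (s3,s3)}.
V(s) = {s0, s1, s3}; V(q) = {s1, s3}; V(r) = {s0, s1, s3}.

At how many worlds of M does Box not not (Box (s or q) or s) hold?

Recall that Box ψ holds at a world iff ψ holds at every accessible world, and Dia ψ holds iff ψ holds at some accessible world.
Let φ = Box not not (Box (s or q) or s). Evaluate φ at each world:
  s0 (successors {s3}): φ is true.
  s1 (successors {s0, s2}): φ is false.
  s2 (successors {s2}): φ is false.
  s3 (successors {s0, s3}): φ is true.
For instance, at s0:
  At s0: Box not not (Box (s or q) or s) requires not not (Box (s or q) or s) at every successor {s3}.
      At s3: not (Box (s or q) or s) is false, so not not (Box (s or q) or s) is true.
  So Box not not (Box (s or q) or s) is true at s0.
Satisfying worlds: {s0, s3}

2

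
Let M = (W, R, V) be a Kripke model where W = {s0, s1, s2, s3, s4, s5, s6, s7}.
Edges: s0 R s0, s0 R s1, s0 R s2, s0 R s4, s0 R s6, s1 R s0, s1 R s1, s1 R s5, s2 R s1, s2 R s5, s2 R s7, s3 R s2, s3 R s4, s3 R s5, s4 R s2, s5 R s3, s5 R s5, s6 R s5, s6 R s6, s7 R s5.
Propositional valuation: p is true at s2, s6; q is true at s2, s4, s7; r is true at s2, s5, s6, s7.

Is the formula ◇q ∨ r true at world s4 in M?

At s4: ◇q is true, r is false, so ◇q ∨ r is true.
  At s4: ◇q requires q at some successor in {s2}.
    q holds at s2, so ◇q is true at s4.

Yes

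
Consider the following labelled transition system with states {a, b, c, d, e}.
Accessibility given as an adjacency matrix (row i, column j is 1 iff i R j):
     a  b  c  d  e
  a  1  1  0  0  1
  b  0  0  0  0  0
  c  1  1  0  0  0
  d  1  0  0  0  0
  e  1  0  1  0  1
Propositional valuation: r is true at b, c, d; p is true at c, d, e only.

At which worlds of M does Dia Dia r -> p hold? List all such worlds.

b, c, d, e

Let φ = Dia Dia r -> p. Evaluate φ at each world:
  a (successors {a, b, e}): φ is false.
  b (successors ∅): φ is true.
  c (successors {a, b}): φ is true.
  d (successors {a}): φ is true.
  e (successors {a, c, e}): φ is true.
For instance, at e:
  At e: Dia Dia r is true, p is true, so Dia Dia r -> p is true.
    At e: Dia Dia r requires Dia r at some successor in {a, c, e}.
      Dia r holds at a, so Dia Dia r is true at e.
Satisfying worlds: {b, c, d, e}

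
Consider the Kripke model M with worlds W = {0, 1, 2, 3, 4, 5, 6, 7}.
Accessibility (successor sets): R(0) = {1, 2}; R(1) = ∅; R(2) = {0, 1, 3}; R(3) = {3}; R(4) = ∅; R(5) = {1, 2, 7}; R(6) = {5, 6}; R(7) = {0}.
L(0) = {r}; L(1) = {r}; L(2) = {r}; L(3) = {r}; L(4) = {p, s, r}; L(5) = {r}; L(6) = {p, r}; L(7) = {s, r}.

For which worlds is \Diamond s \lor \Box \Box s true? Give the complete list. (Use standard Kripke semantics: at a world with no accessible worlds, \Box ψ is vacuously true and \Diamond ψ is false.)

Let φ = \Diamond s \lor \Box \Box s. Evaluate φ at each world:
  0 (successors {1, 2}): φ is false.
  1 (successors ∅): φ is true.
  2 (successors {0, 1, 3}): φ is false.
  3 (successors {3}): φ is false.
  4 (successors ∅): φ is true.
  5 (successors {1, 2, 7}): φ is true.
  6 (successors {5, 6}): φ is false.
  7 (successors {0}): φ is false.
For instance, at 3:
  At 3: \Diamond s is false, \Box \Box s is false, so \Diamond s \lor \Box \Box s is false.
    At 3: \Diamond s requires s at some successor in {3}.
      At 3: s is false.
    So \Diamond s is false at 3.
    At 3: \Box \Box s requires \Box s at every successor {3}.
      \Box s fails at 3, so \Box \Box s is false at 3.
Satisfying worlds: {1, 4, 5}

1, 4, 5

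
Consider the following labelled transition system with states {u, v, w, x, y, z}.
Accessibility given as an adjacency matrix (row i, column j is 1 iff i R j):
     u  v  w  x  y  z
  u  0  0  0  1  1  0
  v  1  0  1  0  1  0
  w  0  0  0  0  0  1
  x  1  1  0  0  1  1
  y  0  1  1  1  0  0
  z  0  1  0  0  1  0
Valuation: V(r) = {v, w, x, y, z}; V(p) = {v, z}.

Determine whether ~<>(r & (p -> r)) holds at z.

No

At z: <>(r & (p -> r)) is true, so ~<>(r & (p -> r)) is false.
  At z: <>(r & (p -> r)) requires r & (p -> r) at some successor in {v, y}.
    r & (p -> r) holds at v, so <>(r & (p -> r)) is true at z.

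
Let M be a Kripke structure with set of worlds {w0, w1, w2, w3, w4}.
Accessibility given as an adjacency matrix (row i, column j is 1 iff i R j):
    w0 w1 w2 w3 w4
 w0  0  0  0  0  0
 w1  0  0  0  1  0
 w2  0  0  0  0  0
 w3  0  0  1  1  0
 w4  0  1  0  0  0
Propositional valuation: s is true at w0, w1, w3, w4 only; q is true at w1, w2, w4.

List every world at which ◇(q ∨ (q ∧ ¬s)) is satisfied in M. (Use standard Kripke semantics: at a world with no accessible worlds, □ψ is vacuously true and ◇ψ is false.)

Let φ = ◇(q ∨ (q ∧ ¬s)). Evaluate φ at each world:
  w0 (successors ∅): φ is false.
  w1 (successors {w3}): φ is false.
  w2 (successors ∅): φ is false.
  w3 (successors {w2, w3}): φ is true.
  w4 (successors {w1}): φ is true.
For instance, at w4:
  At w4: ◇(q ∨ (q ∧ ¬s)) requires q ∨ (q ∧ ¬s) at some successor in {w1}.
    q ∨ (q ∧ ¬s) holds at w1, so ◇(q ∨ (q ∧ ¬s)) is true at w4.
Satisfying worlds: {w3, w4}

w3, w4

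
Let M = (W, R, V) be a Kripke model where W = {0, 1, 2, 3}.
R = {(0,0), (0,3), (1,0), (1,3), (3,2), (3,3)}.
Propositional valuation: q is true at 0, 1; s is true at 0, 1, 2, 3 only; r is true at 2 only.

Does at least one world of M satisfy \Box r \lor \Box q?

Yes

Let φ = \Box r \lor \Box q. Evaluate φ at each world:
  0 (successors {0, 3}): φ is false.
  1 (successors {0, 3}): φ is false.
  2 (successors ∅): φ is true.
  3 (successors {2, 3}): φ is false.
Detail at 2 (witness):
  At 2: \Box r is true, \Box q is true, so \Box r \lor \Box q is true.
    At 2: no accessible worlds, so \Box r holds vacuously.
    At 2: no accessible worlds, so \Box q holds vacuously.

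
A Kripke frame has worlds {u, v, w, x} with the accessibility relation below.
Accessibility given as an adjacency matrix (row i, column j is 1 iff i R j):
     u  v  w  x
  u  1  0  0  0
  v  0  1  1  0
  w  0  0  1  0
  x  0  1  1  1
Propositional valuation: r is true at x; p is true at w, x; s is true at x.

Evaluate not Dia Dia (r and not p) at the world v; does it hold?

Yes

At v: Dia Dia (r and not p) is false, so not Dia Dia (r and not p) is true.
  At v: Dia Dia (r and not p) requires Dia (r and not p) at some successor in {v, w}.
    At v: Dia (r and not p) is false.
    At w: Dia (r and not p) is false.
  So Dia Dia (r and not p) is false at v.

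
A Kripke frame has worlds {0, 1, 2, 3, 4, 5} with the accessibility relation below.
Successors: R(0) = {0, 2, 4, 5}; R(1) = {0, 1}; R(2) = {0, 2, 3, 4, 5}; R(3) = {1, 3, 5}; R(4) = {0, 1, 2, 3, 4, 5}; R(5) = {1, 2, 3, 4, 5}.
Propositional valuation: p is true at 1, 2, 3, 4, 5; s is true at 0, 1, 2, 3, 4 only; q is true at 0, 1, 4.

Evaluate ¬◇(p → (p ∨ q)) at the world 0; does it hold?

Recall that ◇ψ holds at a world iff ψ holds at some accessible world.
At 0: ◇(p → (p ∨ q)) is true, so ¬◇(p → (p ∨ q)) is false.
  At 0: ◇(p → (p ∨ q)) requires p → (p ∨ q) at some successor in {0, 2, 4, 5}.
    p → (p ∨ q) holds at 0, so ◇(p → (p ∨ q)) is true at 0.

No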